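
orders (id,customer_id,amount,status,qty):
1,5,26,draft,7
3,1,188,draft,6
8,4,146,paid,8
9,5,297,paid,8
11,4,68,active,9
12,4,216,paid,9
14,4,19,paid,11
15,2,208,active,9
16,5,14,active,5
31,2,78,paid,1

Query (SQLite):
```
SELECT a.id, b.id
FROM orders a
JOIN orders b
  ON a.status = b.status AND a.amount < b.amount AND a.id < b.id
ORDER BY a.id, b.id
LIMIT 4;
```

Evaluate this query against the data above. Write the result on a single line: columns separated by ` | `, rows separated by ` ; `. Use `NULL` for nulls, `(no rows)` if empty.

1 | 3 ; 8 | 9 ; 8 | 12 ; 11 | 15

Pairs (a,b) with same status, a.amount < b.amount, a.id < b.id.
status groups: active:{11,15,16} draft:{1,3} paid:{8,9,12,14,31}
Ordered by (a.id, b.id); first 4.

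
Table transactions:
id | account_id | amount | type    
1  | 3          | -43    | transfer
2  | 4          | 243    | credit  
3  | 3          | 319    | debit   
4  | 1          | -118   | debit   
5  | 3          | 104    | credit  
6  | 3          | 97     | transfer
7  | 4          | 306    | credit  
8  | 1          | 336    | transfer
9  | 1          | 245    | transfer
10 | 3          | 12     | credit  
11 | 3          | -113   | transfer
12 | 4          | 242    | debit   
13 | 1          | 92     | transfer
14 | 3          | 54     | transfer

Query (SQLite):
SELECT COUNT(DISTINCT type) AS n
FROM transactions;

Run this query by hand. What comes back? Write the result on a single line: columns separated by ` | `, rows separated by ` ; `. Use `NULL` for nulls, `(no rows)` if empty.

3

Count distinct non-NULL type values.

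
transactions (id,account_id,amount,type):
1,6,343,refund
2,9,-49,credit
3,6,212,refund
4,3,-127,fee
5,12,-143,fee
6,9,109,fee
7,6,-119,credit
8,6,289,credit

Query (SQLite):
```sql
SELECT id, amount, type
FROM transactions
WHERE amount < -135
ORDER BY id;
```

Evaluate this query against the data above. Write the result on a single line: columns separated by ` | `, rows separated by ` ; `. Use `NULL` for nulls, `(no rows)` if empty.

amount < -135: ids {5}

5 | -143 | fee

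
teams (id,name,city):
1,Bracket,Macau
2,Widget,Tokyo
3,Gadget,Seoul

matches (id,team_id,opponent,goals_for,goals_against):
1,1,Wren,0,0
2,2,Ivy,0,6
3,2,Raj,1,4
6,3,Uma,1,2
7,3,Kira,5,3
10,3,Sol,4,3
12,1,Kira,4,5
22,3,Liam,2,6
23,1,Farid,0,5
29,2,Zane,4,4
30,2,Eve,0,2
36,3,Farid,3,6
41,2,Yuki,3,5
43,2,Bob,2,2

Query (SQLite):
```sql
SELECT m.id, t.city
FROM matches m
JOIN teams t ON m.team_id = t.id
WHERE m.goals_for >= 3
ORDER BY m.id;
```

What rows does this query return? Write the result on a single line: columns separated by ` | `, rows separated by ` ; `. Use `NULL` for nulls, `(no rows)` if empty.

Each matches row matches the teams row where team_id = teams.id.
Then keep rows with m.goals_for >= 3.

7 | Seoul ; 10 | Seoul ; 12 | Macau ; 29 | Tokyo ; 36 | Seoul ; 41 | Tokyo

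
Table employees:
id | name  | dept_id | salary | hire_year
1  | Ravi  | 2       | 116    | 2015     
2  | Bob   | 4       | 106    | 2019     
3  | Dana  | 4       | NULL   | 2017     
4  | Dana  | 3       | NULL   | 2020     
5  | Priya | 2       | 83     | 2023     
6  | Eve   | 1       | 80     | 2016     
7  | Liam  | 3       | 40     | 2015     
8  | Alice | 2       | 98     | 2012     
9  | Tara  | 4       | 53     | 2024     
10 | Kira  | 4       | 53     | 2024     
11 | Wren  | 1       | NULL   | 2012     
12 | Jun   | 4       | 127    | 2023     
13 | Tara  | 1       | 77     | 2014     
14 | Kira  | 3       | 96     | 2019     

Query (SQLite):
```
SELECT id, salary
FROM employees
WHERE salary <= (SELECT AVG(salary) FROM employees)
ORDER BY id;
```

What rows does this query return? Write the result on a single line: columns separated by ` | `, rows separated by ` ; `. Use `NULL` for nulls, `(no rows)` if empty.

Scalar subquery: AVG(salary) over all employees rows = 84.454545 (≈; comparison uses full precision).
Keep rows where salary <= that value.

5 | 83 ; 6 | 80 ; 7 | 40 ; 9 | 53 ; 10 | 53 ; 13 | 77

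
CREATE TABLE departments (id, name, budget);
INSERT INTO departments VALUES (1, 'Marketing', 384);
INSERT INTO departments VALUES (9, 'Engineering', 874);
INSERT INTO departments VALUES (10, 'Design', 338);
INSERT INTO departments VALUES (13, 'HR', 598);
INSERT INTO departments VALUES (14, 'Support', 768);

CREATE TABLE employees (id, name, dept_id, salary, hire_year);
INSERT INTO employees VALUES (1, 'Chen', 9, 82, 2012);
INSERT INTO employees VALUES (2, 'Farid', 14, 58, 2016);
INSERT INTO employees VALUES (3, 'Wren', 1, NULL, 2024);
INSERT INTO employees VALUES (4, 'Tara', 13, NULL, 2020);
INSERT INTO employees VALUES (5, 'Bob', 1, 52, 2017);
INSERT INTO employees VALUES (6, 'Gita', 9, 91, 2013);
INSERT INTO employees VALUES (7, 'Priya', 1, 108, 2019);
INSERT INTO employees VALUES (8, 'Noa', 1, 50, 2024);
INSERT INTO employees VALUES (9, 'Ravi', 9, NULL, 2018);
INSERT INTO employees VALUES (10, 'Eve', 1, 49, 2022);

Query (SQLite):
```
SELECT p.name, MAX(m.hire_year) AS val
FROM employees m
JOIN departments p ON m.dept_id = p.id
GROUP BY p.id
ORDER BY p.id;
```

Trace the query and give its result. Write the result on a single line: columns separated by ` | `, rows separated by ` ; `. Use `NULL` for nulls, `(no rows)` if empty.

Marketing | 2024 ; Engineering | 2018 ; HR | 2020 ; Support | 2016

Join each employees row to its departments via dept_id.
Group joined rows by departments.id; compute MAX(m.hire_year) per group.
  1: ids {3, 5, 7, 8, 10} → MAX(m.hire_year)=2024
  9: ids {1, 6, 9} → MAX(m.hire_year)=2018
  13: ids {4} → MAX(m.hire_year)=2020
  14: ids {2} → MAX(m.hire_year)=2016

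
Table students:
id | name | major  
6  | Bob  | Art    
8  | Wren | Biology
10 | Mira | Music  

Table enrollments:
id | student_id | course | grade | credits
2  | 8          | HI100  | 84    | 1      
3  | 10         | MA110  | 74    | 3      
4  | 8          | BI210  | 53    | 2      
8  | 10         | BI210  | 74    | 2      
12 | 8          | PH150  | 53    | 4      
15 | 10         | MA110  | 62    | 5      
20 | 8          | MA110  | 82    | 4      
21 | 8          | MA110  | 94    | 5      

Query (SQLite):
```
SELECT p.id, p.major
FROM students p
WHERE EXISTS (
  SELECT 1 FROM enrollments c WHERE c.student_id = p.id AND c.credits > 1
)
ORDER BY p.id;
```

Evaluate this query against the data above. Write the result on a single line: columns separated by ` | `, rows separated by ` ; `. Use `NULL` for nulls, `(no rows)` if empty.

8 | Biology ; 10 | Music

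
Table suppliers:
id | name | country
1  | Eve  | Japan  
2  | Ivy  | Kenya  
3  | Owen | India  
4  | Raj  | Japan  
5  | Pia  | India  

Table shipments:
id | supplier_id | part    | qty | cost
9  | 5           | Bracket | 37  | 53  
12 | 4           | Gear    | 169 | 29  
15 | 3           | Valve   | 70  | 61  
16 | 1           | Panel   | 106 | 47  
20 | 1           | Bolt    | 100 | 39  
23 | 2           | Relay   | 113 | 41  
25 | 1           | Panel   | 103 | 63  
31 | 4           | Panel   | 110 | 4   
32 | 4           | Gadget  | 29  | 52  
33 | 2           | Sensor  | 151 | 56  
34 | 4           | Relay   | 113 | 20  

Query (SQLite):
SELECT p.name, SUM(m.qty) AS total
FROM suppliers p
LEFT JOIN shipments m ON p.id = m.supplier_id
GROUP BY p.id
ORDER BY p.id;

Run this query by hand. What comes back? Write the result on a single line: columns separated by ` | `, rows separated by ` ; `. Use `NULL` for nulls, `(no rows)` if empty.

Eve | 309 ; Ivy | 264 ; Owen | 70 ; Raj | 421 ; Pia | 37

LEFT JOIN keeps every suppliers row; unmatched ones get NULL for shipments columns.
Group by suppliers.id and compute SUM(m.qty). SUM over an all-NULL group is NULL.
  1: ids {16, 20, 25} → SUM(m.qty)=309
  2: ids {23, 33} → SUM(m.qty)=264
  3: ids {15} → SUM(m.qty)=70
  4: ids {12, 31, 32, 34} → SUM(m.qty)=421
  5: ids {9} → SUM(m.qty)=37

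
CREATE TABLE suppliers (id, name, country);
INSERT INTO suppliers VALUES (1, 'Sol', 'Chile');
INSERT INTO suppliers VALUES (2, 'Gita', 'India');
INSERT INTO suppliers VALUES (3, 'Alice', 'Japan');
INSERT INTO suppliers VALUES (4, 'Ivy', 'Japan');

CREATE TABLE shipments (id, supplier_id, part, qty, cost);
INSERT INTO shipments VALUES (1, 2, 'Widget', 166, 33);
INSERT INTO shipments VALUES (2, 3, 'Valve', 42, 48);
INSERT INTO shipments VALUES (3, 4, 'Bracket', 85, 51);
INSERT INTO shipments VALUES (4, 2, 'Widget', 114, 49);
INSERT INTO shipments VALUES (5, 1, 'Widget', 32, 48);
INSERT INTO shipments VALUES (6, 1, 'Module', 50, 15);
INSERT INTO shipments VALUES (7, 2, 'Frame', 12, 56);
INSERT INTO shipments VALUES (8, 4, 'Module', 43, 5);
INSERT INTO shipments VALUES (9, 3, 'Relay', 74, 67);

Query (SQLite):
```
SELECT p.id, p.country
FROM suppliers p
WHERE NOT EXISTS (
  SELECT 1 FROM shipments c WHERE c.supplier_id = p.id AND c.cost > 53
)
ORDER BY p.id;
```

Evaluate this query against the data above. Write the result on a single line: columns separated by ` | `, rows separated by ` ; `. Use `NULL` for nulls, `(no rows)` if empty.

1 | Chile ; 4 | Japan

For each suppliers row, check whether any shipments with matching supplier_id has cost > 53.
Keep rows where that is false.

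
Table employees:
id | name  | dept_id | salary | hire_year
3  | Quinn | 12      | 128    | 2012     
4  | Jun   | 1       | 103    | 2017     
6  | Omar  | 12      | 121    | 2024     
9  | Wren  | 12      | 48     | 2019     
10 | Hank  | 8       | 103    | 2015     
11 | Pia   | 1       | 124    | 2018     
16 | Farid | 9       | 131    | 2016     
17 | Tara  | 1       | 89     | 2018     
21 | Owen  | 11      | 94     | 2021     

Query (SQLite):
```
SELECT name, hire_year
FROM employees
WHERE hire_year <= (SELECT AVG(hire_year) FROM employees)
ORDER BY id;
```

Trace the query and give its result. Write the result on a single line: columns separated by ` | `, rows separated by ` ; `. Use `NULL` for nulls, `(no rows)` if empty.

Scalar subquery: AVG(hire_year) over all employees rows = 2017.777778 (≈; comparison uses full precision).
Keep rows where hire_year <= that value.

Quinn | 2012 ; Jun | 2017 ; Hank | 2015 ; Farid | 2016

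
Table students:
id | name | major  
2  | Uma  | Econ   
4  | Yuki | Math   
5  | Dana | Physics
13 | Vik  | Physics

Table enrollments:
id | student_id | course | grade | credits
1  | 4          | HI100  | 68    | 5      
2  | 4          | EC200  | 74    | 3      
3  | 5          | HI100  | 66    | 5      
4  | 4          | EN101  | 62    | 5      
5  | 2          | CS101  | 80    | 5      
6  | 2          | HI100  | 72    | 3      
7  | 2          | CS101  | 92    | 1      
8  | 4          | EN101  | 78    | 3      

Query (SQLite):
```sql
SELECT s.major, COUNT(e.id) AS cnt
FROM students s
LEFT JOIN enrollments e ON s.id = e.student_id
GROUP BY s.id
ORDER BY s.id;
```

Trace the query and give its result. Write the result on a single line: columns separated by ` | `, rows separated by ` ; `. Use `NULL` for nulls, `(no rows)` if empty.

LEFT JOIN keeps every students row; unmatched ones get NULL for enrollments columns.
Group by students.id and compute COUNT(e.id). COUNT(col) of an all-NULL group is 0.
  2: ids {5, 6, 7} → COUNT(e.id)=3
  4: ids {1, 2, 4, 8} → COUNT(e.id)=4
  5: ids {3} → COUNT(e.id)=1
  13: ids {—} → COUNT(e.id)=0

Econ | 3 ; Math | 4 ; Physics | 1 ; Physics | 0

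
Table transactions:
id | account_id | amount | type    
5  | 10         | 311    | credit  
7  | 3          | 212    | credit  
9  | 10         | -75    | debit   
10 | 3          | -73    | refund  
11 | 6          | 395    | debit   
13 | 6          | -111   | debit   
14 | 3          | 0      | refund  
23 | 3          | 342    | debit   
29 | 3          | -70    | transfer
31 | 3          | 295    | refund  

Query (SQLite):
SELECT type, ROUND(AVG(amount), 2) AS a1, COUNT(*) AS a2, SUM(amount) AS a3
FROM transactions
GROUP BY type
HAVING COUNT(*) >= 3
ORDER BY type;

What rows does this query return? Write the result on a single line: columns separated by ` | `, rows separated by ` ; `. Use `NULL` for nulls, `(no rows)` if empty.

debit | 137.75 | 4 | 551 ; refund | 74 | 3 | 222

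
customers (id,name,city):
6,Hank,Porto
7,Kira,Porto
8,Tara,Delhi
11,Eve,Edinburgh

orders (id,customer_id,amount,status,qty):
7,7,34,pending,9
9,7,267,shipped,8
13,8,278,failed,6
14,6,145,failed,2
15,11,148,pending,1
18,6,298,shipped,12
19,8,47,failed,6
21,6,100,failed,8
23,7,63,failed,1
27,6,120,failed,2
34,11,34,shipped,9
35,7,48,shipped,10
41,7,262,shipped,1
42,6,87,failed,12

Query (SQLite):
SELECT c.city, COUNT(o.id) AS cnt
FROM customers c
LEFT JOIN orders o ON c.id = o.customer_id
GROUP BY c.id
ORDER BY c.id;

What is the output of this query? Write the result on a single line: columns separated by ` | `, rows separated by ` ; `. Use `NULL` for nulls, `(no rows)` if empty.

LEFT JOIN keeps every customers row; unmatched ones get NULL for orders columns.
Group by customers.id and compute COUNT(o.id). COUNT(col) of an all-NULL group is 0.
  6: ids {14, 18, 21, 27, 42} → COUNT(o.id)=5
  7: ids {7, 9, 23, 35, 41} → COUNT(o.id)=5
  8: ids {13, 19} → COUNT(o.id)=2
  11: ids {15, 34} → COUNT(o.id)=2

Porto | 5 ; Porto | 5 ; Delhi | 2 ; Edinburgh | 2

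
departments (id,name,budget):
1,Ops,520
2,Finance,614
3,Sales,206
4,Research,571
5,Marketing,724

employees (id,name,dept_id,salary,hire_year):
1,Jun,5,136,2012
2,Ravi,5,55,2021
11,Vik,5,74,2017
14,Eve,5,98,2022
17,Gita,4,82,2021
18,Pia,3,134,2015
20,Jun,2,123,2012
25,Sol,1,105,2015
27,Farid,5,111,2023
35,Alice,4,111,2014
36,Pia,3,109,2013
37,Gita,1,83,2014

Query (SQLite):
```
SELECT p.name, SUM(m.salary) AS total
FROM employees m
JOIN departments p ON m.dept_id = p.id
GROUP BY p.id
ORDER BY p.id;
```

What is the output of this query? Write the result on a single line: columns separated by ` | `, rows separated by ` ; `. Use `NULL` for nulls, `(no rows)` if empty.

Join each employees row to its departments via dept_id.
Group joined rows by departments.id; compute SUM(m.salary) per group.
  1: ids {25, 37} → SUM(m.salary)=188
  2: ids {20} → SUM(m.salary)=123
  3: ids {18, 36} → SUM(m.salary)=243
  4: ids {17, 35} → SUM(m.salary)=193
  5: ids {1, 2, 11, 14, 27} → SUM(m.salary)=474

Ops | 188 ; Finance | 123 ; Sales | 243 ; Research | 193 ; Marketing | 474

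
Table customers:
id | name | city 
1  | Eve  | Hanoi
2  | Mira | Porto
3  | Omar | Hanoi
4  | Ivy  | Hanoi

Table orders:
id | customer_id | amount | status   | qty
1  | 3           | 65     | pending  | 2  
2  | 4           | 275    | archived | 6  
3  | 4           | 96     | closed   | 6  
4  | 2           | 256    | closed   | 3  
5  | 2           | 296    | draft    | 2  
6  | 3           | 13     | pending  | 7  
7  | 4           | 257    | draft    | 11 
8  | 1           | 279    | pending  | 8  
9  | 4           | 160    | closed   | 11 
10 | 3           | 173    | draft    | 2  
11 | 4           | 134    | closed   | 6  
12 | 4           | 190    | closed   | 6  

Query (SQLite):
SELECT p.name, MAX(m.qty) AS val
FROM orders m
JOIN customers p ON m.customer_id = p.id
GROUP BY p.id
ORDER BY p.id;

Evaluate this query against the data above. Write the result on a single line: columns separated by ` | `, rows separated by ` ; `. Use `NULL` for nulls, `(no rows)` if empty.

Eve | 8 ; Mira | 3 ; Omar | 7 ; Ivy | 11

Join each orders row to its customers via customer_id.
Group joined rows by customers.id; compute MAX(m.qty) per group.
  1: ids {8} → MAX(m.qty)=8
  2: ids {4, 5} → MAX(m.qty)=3
  3: ids {1, 6, 10} → MAX(m.qty)=7
  4: ids {2, 3, 7, 9, 11, 12} → MAX(m.qty)=11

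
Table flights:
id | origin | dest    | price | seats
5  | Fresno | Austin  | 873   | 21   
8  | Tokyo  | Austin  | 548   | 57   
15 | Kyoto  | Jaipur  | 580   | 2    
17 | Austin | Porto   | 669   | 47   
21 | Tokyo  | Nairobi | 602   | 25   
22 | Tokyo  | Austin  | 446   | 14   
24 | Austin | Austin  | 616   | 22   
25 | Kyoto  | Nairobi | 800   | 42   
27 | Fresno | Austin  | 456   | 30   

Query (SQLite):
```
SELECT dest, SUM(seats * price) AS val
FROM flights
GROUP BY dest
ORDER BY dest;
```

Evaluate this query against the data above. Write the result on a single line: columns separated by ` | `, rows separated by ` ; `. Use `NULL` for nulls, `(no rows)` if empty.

For each row compute seats * price.
Group by dest; take SUM of the expression per group.
  Austin: ids {5, 8, 22, 24, 27} → SUM(seats * price)=83045
  Jaipur: ids {15} → SUM(seats * price)=1160
  Nairobi: ids {21, 25} → SUM(seats * price)=48650
  Porto: ids {17} → SUM(seats * price)=31443

Austin | 83045 ; Jaipur | 1160 ; Nairobi | 48650 ; Porto | 31443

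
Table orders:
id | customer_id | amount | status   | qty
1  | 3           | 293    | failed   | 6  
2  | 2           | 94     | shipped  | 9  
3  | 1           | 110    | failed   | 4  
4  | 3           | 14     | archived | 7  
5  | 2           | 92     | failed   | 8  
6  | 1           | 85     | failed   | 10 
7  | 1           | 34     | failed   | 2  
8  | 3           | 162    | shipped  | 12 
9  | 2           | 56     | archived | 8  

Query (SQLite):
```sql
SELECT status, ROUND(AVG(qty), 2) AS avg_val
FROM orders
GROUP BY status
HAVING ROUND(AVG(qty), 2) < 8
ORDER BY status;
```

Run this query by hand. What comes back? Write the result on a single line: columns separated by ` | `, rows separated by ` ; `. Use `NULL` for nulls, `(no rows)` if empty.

archived | 7.5 ; failed | 6

Partition orders by status; compute ROUND(AVG(qty), 2) within each group.
HAVING: keep groups where ROUND(AVG(qty), 2) < 8.
  archived: ids {4, 9} → ROUND(AVG(qty), 2)=7.5
  failed: ids {1, 3, 5, 6, 7} → ROUND(AVG(qty), 2)=6
  shipped: ids {2, 8} → ROUND(AVG(qty), 2)=10.5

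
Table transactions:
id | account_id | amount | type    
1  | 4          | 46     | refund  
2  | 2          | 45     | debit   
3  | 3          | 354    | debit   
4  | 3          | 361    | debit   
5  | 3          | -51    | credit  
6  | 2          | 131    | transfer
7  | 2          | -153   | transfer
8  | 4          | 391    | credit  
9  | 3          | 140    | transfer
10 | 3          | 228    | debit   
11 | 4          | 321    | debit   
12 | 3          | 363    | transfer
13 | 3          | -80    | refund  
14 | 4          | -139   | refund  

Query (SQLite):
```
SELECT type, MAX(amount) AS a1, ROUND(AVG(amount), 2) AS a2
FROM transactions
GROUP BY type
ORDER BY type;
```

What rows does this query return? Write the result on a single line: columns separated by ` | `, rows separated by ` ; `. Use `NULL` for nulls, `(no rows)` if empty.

Group transactions by type.
Per group compute: MAX(amount), ROUND(AVG(amount), 2).
  credit: ids {5, 8} → MAX(amount)=391, ROUND(AVG(amount), 2)=170
  debit: ids {2, 3, 4, 10, 11} → MAX(amount)=361, ROUND(AVG(amount), 2)=261.8
  refund: ids {1, 13, 14} → MAX(amount)=46, ROUND(AVG(amount), 2)=-57.67
  transfer: ids {6, 7, 9, 12} → MAX(amount)=363, ROUND(AVG(amount), 2)=120.25

credit | 391 | 170 ; debit | 361 | 261.8 ; refund | 46 | -57.67 ; transfer | 363 | 120.25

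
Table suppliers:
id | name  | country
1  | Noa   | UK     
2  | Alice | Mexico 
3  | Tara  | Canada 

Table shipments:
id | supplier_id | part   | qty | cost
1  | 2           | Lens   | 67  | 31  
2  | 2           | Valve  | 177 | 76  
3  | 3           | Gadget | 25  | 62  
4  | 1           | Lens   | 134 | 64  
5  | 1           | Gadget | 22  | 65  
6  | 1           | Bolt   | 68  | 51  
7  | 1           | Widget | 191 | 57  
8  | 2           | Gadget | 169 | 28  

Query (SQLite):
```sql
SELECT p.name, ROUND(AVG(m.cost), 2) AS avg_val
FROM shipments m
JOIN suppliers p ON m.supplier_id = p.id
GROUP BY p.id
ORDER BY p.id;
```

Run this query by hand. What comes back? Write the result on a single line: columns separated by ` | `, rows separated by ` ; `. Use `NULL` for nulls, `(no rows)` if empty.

Noa | 59.25 ; Alice | 45 ; Tara | 62

Join each shipments row to its suppliers via supplier_id.
Group joined rows by suppliers.id; compute ROUND(AVG(m.cost), 2) per group.
  1: ids {4, 5, 6, 7} → ROUND(AVG(m.cost), 2)=59.25
  2: ids {1, 2, 8} → ROUND(AVG(m.cost), 2)=45
  3: ids {3} → ROUND(AVG(m.cost), 2)=62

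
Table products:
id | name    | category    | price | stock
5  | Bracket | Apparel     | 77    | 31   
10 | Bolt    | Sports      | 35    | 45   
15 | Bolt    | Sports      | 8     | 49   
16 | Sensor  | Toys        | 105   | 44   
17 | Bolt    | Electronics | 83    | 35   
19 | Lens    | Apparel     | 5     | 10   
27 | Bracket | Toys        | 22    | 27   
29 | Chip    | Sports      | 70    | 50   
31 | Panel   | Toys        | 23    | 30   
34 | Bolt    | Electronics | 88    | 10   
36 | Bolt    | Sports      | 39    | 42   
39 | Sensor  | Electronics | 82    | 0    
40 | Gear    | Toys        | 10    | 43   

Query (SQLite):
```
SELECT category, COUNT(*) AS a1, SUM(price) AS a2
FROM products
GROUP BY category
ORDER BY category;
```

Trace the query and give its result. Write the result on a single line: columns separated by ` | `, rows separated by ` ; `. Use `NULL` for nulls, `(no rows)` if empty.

Apparel | 2 | 82 ; Electronics | 3 | 253 ; Sports | 4 | 152 ; Toys | 4 | 160

Group products by category.
Per group compute: COUNT(*), SUM(price).
  Apparel: ids {5, 19} → COUNT(*)=2, SUM(price)=82
  Electronics: ids {17, 34, 39} → COUNT(*)=3, SUM(price)=253
  Sports: ids {10, 15, 29, 36} → COUNT(*)=4, SUM(price)=152
  Toys: ids {16, 27, 31, 40} → COUNT(*)=4, SUM(price)=160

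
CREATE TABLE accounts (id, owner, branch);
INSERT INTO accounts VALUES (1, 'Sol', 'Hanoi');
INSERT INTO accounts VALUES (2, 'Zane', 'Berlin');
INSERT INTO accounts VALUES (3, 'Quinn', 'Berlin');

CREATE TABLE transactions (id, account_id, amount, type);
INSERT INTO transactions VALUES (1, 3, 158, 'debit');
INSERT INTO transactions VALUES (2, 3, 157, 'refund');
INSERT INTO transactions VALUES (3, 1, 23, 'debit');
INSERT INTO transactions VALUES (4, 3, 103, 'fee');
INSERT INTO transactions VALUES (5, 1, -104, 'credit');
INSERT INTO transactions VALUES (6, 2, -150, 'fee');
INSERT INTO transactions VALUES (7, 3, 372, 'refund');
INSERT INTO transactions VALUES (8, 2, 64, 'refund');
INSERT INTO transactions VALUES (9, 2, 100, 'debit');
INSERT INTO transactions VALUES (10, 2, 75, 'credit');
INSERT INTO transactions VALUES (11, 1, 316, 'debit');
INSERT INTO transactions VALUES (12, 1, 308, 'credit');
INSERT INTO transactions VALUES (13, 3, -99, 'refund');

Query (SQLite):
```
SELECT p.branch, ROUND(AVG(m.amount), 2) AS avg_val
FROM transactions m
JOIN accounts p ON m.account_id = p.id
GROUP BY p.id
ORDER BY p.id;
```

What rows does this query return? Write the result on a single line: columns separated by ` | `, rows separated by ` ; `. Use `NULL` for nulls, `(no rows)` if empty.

Join each transactions row to its accounts via account_id.
Group joined rows by accounts.id; compute ROUND(AVG(m.amount), 2) per group.
  1: ids {3, 5, 11, 12} → ROUND(AVG(m.amount), 2)=135.75
  2: ids {6, 8, 9, 10} → ROUND(AVG(m.amount), 2)=22.25
  3: ids {1, 2, 4, 7, 13} → ROUND(AVG(m.amount), 2)=138.2

Hanoi | 135.75 ; Berlin | 22.25 ; Berlin | 138.2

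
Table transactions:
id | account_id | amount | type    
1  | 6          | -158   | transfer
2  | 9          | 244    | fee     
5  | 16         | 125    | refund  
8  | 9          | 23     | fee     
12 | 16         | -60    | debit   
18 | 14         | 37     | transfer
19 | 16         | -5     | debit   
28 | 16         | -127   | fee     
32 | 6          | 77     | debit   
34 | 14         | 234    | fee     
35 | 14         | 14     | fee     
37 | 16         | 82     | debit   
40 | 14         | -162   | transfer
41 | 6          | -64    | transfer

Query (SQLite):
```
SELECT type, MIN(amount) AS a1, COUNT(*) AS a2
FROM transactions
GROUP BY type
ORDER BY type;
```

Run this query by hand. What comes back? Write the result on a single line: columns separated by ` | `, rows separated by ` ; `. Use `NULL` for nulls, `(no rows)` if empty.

Group transactions by type.
Per group compute: MIN(amount), COUNT(*).
  debit: ids {12, 19, 32, 37} → MIN(amount)=-60, COUNT(*)=4
  fee: ids {2, 8, 28, 34, 35} → MIN(amount)=-127, COUNT(*)=5
  refund: ids {5} → MIN(amount)=125, COUNT(*)=1
  transfer: ids {1, 18, 40, 41} → MIN(amount)=-162, COUNT(*)=4

debit | -60 | 4 ; fee | -127 | 5 ; refund | 125 | 1 ; transfer | -162 | 4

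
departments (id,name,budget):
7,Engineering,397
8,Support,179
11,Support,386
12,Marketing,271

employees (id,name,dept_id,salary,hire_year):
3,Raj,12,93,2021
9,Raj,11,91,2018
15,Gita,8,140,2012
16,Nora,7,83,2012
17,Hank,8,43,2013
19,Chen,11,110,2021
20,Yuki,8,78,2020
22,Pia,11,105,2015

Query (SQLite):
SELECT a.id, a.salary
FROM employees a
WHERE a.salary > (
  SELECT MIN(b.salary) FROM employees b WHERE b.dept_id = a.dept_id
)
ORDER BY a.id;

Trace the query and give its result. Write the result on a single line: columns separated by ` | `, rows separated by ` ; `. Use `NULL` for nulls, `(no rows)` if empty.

15 | 140 ; 19 | 110 ; 20 | 78 ; 22 | 105

For each employees row a, compute MIN(salary) over rows sharing a.dept_id.
Keep row a if a.salary > that per-group MIN.
  dept_id=7: MIN(salary) = 83
  dept_id=8: MIN(salary) = 43
  dept_id=11: MIN(salary) = 91
  dept_id=12: MIN(salary) = 93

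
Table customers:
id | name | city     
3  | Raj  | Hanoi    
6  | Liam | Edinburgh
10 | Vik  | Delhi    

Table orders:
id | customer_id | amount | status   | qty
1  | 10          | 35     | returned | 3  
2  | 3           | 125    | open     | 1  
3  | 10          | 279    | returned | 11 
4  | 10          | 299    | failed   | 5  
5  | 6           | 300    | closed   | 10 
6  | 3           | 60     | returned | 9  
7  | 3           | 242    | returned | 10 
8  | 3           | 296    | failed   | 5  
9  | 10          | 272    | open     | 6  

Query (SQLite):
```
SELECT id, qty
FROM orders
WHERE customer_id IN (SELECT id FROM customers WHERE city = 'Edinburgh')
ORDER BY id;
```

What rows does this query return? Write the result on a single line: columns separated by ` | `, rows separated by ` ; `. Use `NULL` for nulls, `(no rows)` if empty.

Inner query: customers.id where city = 'Edinburgh'.
Outer: keep orders rows whose customer_id is in that set.
Inner query → {6}

5 | 10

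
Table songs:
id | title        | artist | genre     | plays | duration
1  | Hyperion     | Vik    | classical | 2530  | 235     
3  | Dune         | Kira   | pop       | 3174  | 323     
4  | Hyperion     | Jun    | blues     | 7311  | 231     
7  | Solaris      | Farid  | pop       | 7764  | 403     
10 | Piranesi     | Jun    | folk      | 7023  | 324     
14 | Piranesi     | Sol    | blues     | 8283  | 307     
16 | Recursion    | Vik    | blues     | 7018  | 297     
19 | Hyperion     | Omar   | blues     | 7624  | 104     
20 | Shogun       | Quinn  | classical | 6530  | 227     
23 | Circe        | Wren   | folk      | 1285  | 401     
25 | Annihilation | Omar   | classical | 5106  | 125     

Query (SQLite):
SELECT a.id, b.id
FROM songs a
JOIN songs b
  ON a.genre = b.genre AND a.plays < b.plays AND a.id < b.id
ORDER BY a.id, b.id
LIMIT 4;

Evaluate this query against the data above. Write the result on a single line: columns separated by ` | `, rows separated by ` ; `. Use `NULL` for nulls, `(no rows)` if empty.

Pairs (a,b) with same genre, a.plays < b.plays, a.id < b.id.
genre groups: blues:{4,14,16,19} classical:{1,20,25} folk:{10,23} pop:{3,7}
Ordered by (a.id, b.id); first 4.

1 | 20 ; 1 | 25 ; 3 | 7 ; 4 | 14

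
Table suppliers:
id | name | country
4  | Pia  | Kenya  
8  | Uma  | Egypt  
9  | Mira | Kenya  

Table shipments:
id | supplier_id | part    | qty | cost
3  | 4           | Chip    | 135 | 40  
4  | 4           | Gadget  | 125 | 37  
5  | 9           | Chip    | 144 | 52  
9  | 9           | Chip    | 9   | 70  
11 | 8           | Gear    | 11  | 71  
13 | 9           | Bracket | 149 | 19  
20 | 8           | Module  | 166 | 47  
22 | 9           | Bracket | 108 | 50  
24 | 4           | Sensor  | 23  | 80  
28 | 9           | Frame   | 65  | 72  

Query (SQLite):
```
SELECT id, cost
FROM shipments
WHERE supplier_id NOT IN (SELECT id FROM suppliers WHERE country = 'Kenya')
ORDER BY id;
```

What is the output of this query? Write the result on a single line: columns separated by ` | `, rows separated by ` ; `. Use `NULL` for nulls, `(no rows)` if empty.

Inner query: suppliers.id where country = 'Kenya'.
Outer: keep shipments rows whose supplier_id is not in that set.
Inner query → {4, 9}

11 | 71 ; 20 | 47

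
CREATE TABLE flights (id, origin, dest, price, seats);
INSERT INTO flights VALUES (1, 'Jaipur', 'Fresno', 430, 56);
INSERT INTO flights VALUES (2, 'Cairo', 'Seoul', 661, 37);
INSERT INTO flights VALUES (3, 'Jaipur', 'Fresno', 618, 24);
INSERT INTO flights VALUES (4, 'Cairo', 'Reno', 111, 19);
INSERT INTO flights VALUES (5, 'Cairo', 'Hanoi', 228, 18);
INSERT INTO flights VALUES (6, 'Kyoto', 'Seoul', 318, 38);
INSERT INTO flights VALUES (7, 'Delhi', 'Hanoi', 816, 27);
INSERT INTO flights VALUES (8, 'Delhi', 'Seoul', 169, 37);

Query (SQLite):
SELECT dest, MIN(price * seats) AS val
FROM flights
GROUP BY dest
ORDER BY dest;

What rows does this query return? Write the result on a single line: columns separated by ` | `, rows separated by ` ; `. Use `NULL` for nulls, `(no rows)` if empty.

For each row compute price * seats.
Group by dest; take MIN of the expression per group.
  Fresno: ids {1, 3} → MIN(price * seats)=14832
  Hanoi: ids {5, 7} → MIN(price * seats)=4104
  Reno: ids {4} → MIN(price * seats)=2109
  Seoul: ids {2, 6, 8} → MIN(price * seats)=6253

Fresno | 14832 ; Hanoi | 4104 ; Reno | 2109 ; Seoul | 6253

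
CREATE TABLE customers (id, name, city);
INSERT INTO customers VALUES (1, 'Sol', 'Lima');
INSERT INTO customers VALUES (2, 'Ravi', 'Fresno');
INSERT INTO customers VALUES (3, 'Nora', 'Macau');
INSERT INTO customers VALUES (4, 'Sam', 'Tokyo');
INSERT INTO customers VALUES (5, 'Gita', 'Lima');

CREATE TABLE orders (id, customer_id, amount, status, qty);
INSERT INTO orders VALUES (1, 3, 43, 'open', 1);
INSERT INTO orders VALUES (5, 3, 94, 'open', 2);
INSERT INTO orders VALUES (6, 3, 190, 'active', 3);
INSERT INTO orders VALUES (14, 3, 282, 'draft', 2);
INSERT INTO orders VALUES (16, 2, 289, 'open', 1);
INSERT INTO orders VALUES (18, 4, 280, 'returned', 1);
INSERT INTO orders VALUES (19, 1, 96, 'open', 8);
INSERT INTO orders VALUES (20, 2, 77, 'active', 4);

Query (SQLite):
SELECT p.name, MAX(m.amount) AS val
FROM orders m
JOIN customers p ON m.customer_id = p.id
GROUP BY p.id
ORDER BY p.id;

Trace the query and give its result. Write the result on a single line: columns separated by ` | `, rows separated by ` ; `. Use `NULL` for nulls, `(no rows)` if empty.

Sol | 96 ; Ravi | 289 ; Nora | 282 ; Sam | 280

Join each orders row to its customers via customer_id.
Group joined rows by customers.id; compute MAX(m.amount) per group.
  1: ids {19} → MAX(m.amount)=96
  2: ids {16, 20} → MAX(m.amount)=289
  3: ids {1, 5, 6, 14} → MAX(m.amount)=282
  4: ids {18} → MAX(m.amount)=280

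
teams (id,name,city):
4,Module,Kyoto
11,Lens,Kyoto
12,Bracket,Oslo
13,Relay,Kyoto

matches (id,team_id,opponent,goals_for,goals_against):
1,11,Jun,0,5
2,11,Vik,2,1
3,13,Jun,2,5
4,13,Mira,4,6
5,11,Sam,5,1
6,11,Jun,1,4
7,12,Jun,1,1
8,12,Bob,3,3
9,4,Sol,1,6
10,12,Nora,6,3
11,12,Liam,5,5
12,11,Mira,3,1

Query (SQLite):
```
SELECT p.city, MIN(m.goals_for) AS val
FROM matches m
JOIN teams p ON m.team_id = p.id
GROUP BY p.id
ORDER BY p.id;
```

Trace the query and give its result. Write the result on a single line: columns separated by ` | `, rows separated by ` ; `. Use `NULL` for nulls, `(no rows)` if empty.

Join each matches row to its teams via team_id.
Group joined rows by teams.id; compute MIN(m.goals_for) per group.
  4: ids {9} → MIN(m.goals_for)=1
  11: ids {1, 2, 5, 6, 12} → MIN(m.goals_for)=0
  12: ids {7, 8, 10, 11} → MIN(m.goals_for)=1
  13: ids {3, 4} → MIN(m.goals_for)=2

Kyoto | 1 ; Kyoto | 0 ; Oslo | 1 ; Kyoto | 2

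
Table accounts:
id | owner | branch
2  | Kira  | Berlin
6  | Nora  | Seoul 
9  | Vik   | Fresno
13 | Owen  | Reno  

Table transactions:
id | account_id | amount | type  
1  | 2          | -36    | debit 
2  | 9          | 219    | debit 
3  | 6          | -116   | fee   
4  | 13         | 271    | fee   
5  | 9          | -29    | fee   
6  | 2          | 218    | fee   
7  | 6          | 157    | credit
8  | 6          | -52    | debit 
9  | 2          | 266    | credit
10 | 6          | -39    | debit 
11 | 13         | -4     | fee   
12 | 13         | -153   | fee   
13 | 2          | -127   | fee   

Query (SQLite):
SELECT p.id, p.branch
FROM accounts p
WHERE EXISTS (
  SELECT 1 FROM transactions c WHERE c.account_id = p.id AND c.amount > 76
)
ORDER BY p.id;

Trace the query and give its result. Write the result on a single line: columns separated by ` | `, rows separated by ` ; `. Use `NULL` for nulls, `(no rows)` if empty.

For each accounts row, check whether any transactions with matching account_id has amount > 76.
Keep rows where that is true.

2 | Berlin ; 6 | Seoul ; 9 | Fresno ; 13 | Reno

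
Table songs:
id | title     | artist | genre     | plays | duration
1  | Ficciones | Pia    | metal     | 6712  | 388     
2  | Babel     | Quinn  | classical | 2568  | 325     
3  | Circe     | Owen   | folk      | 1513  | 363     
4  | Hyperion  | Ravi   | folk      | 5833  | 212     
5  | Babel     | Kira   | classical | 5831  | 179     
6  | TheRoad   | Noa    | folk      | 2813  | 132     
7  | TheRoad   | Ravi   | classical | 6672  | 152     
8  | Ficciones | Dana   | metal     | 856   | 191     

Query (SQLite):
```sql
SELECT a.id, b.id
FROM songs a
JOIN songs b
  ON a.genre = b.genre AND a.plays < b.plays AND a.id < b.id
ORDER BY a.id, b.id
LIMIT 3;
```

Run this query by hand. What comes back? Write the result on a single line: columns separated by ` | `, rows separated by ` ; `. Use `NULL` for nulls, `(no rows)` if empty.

Pairs (a,b) with same genre, a.plays < b.plays, a.id < b.id.
genre groups: classical:{2,5,7} folk:{3,4,6} metal:{1,8}
Ordered by (a.id, b.id); first 3.

2 | 5 ; 2 | 7 ; 3 | 4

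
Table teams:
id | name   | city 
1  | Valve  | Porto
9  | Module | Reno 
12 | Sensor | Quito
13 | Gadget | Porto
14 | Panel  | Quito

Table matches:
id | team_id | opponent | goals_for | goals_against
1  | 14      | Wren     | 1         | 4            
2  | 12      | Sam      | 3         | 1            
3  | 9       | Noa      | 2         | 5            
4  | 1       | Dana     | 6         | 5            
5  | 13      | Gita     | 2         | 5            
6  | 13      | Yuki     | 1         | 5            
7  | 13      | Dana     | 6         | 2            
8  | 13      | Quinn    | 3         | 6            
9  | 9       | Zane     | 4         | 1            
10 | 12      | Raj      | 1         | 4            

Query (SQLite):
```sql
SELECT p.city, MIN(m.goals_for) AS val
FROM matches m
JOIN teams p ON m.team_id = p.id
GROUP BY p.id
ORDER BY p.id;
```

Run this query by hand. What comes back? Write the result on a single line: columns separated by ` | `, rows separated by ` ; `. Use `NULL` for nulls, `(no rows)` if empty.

Join each matches row to its teams via team_id.
Group joined rows by teams.id; compute MIN(m.goals_for) per group.
  1: ids {4} → MIN(m.goals_for)=6
  9: ids {3, 9} → MIN(m.goals_for)=2
  12: ids {2, 10} → MIN(m.goals_for)=1
  13: ids {5, 6, 7, 8} → MIN(m.goals_for)=1
  14: ids {1} → MIN(m.goals_for)=1

Porto | 6 ; Reno | 2 ; Quito | 1 ; Porto | 1 ; Quito | 1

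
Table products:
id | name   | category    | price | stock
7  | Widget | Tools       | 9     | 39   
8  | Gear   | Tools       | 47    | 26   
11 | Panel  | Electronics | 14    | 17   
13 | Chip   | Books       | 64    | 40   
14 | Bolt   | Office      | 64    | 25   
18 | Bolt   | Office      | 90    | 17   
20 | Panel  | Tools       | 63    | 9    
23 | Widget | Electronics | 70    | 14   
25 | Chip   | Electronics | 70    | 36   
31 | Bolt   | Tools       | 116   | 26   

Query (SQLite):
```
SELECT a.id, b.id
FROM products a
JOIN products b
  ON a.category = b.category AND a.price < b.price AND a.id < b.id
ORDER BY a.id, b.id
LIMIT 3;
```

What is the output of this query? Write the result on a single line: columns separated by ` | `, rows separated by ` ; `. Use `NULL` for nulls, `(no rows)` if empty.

7 | 8 ; 7 | 20 ; 7 | 31

Pairs (a,b) with same category, a.price < b.price, a.id < b.id.
category groups: Books:{13} Electronics:{11,23,25} Office:{14,18} Tools:{7,8,20,31}
Ordered by (a.id, b.id); first 3.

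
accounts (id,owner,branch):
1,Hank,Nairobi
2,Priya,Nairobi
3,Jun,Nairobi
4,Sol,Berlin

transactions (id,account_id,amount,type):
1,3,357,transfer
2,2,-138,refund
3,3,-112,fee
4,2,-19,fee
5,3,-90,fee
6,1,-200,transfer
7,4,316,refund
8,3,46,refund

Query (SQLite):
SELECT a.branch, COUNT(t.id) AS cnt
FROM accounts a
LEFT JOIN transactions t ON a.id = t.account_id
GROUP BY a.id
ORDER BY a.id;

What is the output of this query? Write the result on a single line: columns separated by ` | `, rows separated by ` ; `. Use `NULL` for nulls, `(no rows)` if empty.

LEFT JOIN keeps every accounts row; unmatched ones get NULL for transactions columns.
Group by accounts.id and compute COUNT(t.id). COUNT(col) of an all-NULL group is 0.
  1: ids {6} → COUNT(t.id)=1
  2: ids {2, 4} → COUNT(t.id)=2
  3: ids {1, 3, 5, 8} → COUNT(t.id)=4
  4: ids {7} → COUNT(t.id)=1

Nairobi | 1 ; Nairobi | 2 ; Nairobi | 4 ; Berlin | 1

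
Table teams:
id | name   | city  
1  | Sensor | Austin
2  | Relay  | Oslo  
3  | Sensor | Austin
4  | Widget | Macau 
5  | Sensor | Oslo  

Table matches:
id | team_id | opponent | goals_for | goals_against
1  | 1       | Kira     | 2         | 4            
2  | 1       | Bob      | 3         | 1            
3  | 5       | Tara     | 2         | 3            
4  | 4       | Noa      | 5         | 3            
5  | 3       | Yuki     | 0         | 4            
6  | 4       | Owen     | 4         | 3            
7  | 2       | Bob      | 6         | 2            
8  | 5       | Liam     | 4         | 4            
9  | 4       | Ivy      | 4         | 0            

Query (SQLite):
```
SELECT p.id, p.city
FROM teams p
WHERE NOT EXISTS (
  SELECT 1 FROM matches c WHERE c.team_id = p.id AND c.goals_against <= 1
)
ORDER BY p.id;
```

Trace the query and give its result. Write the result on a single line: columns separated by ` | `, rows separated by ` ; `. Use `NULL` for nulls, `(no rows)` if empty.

2 | Oslo ; 3 | Austin ; 5 | Oslo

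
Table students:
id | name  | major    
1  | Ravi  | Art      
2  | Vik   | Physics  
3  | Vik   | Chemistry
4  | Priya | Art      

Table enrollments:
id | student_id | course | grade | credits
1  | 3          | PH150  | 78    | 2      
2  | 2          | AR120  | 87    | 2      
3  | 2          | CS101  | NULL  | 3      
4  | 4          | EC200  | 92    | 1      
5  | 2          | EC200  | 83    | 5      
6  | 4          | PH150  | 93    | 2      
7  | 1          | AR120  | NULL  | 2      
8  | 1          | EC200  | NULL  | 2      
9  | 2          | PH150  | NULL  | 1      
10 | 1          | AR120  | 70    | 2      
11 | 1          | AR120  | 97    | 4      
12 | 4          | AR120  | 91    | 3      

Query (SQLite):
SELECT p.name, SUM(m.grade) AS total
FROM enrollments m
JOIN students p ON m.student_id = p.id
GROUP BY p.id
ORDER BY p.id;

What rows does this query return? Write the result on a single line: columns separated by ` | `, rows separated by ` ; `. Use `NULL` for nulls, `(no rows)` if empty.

Ravi | 167 ; Vik | 170 ; Vik | 78 ; Priya | 276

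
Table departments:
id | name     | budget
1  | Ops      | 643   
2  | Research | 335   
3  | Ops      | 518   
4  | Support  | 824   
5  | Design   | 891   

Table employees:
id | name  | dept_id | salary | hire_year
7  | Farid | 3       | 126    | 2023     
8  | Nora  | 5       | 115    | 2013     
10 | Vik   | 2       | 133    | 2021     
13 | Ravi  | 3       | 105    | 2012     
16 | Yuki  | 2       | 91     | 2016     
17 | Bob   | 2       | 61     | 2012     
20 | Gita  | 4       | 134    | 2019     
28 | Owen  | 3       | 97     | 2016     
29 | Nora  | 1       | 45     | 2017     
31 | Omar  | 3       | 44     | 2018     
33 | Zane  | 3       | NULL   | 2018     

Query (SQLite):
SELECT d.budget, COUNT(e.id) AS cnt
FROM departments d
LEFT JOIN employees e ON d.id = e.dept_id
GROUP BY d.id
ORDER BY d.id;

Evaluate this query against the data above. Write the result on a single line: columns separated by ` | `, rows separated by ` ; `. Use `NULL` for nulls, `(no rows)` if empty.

LEFT JOIN keeps every departments row; unmatched ones get NULL for employees columns.
Group by departments.id and compute COUNT(e.id). COUNT(col) of an all-NULL group is 0.
  1: ids {29} → COUNT(e.id)=1
  2: ids {10, 16, 17} → COUNT(e.id)=3
  3: ids {7, 13, 28, 31, 33} → COUNT(e.id)=5
  4: ids {20} → COUNT(e.id)=1
  5: ids {8} → COUNT(e.id)=1

643 | 1 ; 335 | 3 ; 518 | 5 ; 824 | 1 ; 891 | 1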